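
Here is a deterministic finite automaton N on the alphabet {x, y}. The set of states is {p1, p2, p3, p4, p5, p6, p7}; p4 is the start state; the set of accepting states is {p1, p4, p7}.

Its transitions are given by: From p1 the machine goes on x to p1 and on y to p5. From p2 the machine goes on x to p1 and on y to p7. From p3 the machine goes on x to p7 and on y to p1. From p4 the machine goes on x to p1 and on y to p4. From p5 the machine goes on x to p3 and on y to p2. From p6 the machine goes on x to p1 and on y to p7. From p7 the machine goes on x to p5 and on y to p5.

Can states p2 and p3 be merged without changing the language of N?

No

First remove the unreachable states {p6}; 6 states remain.
Initial partition by acceptance: {p1,p4,p7} | {p2,p3,p5}.
Refine {p1,p4,p7} on symbol x: members go to different blocks, giving {p1,p4} and {p7}.
Refine {p1,p4} on symbol y: members go to different blocks, giving {p1} and {p4}.
Split {p2,p3,p5} by δ(·,x) → {p2} and {p3} and {p5}.
Stable partition: {p1} | {p2} | {p7} | {p4} | {p3} | {p5} — 6 equivalence classes.
p2 and p3 end up in different blocks, so they are distinguishable. For instance, the string 'xx' is accepted from only p2.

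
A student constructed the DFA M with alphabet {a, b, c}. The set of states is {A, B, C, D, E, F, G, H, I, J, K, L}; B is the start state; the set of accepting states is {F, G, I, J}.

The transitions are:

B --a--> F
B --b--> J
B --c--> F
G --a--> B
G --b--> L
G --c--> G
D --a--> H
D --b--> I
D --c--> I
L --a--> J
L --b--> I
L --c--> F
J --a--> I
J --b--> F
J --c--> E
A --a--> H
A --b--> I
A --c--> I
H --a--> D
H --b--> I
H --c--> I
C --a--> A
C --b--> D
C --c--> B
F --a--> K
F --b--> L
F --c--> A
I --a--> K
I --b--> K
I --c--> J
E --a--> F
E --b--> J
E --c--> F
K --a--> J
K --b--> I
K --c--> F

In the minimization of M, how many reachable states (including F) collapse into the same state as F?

First remove the unreachable states {C,G}; 10 states remain.
P0 = {F,I,J} | {A,B,D,E,H,K,L}.
Split {F,I,J} by δ(·,a) → {F,I} and {J}.
Split {F,I} by δ(·,c) → {F} and {I}.
Refine {A,B,D,E,H,K,L} on symbol a: members go to different blocks, giving {A,D,H} and {B,E} and {K,L}.
Stable partition: {F} | {A,D,H} | {J} | {I} | {B,E} | {K,L} — 6 equivalence classes.
State F belongs to the block {F}, which has 1 states.

1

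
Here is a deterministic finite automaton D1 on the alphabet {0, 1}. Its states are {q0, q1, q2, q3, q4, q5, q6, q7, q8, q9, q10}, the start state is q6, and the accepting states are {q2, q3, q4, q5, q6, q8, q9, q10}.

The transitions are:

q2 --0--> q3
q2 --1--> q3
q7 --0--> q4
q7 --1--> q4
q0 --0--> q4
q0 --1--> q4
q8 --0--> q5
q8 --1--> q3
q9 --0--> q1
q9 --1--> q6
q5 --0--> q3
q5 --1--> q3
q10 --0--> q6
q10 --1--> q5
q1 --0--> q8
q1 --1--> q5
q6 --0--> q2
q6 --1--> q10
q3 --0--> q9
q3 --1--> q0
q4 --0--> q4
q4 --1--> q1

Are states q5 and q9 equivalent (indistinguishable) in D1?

Reachable states from the start: {q0,q1,q2,q3,q4,q5,q6,q8,q9,q10}. Unreachable: {q7} — drop them.
P0 = {q2,q3,q4,q5,q6,q8,q9,q10} | {q0,q1}.
Split {q2,q3,q4,q5,q6,q8,q9,q10} by δ(·,0) → {q2,q3,q4,q5,q6,q8,q10} and {q9}.
On input 0, block {q2,q3,q4,q5,q6,q8,q10} splits into {q2,q4,q5,q6,q8,q10} and {q3}.
On input 0, block {q2,q4,q5,q6,q8,q10} splits into {q4,q6,q8,q10} and {q2,q5}.
Split {q4,q6,q8,q10} by δ(·,0) → {q4,q10} and {q6,q8}.
Refine {q4,q10} on symbol 0: members go to different blocks, giving {q4} and {q10}.
Refine {q0,q1} on symbol 0: members go to different blocks, giving {q0} and {q1}.
Refine {q6,q8} on symbol 1: members go to different blocks, giving {q6} and {q8}.
The partition is now stable with 9 blocks: {q4} | {q0} | {q9} | {q3} | {q2,q5} | {q6} | {q10} | {q1} | {q8}.
q5 and q9 end up in different blocks, so they are distinguishable. For instance, the string '0' is accepted from only q5.

No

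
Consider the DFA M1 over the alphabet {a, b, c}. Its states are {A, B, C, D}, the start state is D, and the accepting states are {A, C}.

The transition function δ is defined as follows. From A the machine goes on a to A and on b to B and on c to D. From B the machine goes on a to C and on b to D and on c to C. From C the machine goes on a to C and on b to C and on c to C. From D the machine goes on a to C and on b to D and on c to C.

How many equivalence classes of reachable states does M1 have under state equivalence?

2

First remove the unreachable states {A,B}; 2 states remain.
Initial partition by acceptance: {C} | {D}.
No further refinement is possible. Final partition (2 blocks): {C} | {D}.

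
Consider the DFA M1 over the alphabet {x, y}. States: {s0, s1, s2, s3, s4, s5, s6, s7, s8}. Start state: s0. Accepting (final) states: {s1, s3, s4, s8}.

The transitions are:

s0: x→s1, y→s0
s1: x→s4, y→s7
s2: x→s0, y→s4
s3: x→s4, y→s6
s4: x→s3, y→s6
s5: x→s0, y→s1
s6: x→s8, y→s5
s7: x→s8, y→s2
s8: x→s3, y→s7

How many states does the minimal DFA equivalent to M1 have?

4

P0 = {s1,s3,s4,s8} | {s0,s2,s5,s6,s7}.
Split {s0,s2,s5,s6,s7} by δ(·,x) → {s0,s6,s7} and {s2,s5}.
On input y, block {s0,s6,s7} splits into {s6,s7} and {s0}.
Stable partition: {s1,s3,s4,s8} | {s6,s7} | {s2,s5} | {s0} — 4 equivalence classes.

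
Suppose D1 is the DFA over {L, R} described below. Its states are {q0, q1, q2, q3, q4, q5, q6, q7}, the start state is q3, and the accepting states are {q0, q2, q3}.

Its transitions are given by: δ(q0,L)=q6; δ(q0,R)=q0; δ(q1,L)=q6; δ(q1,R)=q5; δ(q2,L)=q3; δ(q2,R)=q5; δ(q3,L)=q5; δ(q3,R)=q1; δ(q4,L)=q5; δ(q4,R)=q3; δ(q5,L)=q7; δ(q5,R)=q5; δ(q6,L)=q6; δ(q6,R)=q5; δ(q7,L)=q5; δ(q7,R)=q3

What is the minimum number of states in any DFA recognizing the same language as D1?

4

First remove the unreachable states {q0,q2,q4}; 5 states remain.
Start with accepting vs non-accepting: {q3} | {q1,q5,q6,q7}.
On input R, block {q1,q5,q6,q7} splits into {q1,q5,q6} and {q7}.
Refine {q1,q5,q6} on symbol L: members go to different blocks, giving {q1,q6} and {q5}.
The partition is now stable with 4 blocks: {q3} | {q1,q6} | {q7} | {q5}.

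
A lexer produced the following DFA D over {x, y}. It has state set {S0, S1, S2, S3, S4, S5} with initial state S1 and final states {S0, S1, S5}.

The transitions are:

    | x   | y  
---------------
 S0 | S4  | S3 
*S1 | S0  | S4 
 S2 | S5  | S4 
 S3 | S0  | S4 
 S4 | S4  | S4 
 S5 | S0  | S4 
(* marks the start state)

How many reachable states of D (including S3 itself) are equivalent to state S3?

1

First remove the unreachable states {S2,S5}; 4 states remain.
Start with accepting vs non-accepting: {S0,S1} | {S3,S4}.
Split {S0,S1} by δ(·,x) → {S0} and {S1}.
Refine {S3,S4} on symbol x: members go to different blocks, giving {S3} and {S4}.
Stable partition: {S0} | {S3} | {S1} | {S4} — 4 equivalence classes.
The equivalence class containing S3 is {S3}, of size 1.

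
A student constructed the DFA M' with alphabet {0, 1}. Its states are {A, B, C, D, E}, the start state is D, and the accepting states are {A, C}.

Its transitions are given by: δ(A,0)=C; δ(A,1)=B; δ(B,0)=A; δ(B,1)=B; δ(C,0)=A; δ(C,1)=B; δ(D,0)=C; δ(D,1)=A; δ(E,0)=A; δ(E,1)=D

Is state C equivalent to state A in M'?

Yes

States {E} cannot be reached from the start state, so discard them.
P0 = {A,C} | {B,D}.
Refine {B,D} on symbol 1: members go to different blocks, giving {B} and {D}.
Stable partition: {A,C} | {B} | {D} — 3 equivalence classes.
C and A lie in the same block of the stable partition, so they are equivalent — no string distinguishes them.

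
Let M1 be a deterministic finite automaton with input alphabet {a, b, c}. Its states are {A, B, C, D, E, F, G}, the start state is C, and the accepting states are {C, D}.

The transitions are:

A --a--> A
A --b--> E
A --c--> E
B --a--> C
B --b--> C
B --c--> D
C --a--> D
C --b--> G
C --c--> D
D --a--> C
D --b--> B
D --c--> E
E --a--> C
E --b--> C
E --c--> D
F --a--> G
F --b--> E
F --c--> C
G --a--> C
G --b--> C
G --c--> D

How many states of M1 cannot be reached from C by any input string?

Starting at C and following transitions, the reachable set is {B, C, D, E, G}. That leaves A, F unreachable — 2 in total.

2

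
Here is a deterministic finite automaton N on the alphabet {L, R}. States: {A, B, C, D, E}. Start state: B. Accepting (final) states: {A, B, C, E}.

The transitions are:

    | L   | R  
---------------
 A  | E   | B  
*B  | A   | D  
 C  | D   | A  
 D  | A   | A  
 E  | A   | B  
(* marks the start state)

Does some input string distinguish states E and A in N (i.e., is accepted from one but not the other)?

First remove the unreachable states {C}; 4 states remain.
Initial partition by acceptance: {A,B,E} | {D}.
On input R, block {A,B,E} splits into {A,E} and {B}.
No further refinement is possible. Final partition (3 blocks): {A,E} | {D} | {B}.
E and A lie in the same block of the stable partition, so they are equivalent — no string distinguishes them.

No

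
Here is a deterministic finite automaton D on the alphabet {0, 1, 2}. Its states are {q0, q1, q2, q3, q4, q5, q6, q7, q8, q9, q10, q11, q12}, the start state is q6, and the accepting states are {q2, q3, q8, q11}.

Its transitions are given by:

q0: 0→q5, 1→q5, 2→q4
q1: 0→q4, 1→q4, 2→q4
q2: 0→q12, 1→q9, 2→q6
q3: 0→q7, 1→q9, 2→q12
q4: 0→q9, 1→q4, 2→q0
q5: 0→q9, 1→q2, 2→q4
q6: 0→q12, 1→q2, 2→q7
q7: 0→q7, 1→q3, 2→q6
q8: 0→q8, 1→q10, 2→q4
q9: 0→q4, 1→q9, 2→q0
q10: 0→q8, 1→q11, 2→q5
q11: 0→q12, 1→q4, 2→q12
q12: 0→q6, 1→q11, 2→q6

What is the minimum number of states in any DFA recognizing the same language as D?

5

Reachable states from the start: {q0,q2,q3,q4,q5,q6,q7,q9,q11,q12}. Unreachable: {q1,q8,q10} — drop them.
Initial partition by acceptance: {q2,q3,q11} | {q0,q4,q5,q6,q7,q9,q12}.
Refine {q0,q4,q5,q6,q7,q9,q12} on symbol 1: members go to different blocks, giving {q5,q6,q7,q12} and {q0,q4,q9}.
Split {q5,q6,q7,q12} by δ(·,0) → {q6,q7,q12} and {q5}.
Refine {q0,q4,q9} on symbol 0: members go to different blocks, giving {q4,q9} and {q0}.
The partition is now stable with 5 blocks: {q2,q3,q11} | {q6,q7,q12} | {q4,q9} | {q5} | {q0}.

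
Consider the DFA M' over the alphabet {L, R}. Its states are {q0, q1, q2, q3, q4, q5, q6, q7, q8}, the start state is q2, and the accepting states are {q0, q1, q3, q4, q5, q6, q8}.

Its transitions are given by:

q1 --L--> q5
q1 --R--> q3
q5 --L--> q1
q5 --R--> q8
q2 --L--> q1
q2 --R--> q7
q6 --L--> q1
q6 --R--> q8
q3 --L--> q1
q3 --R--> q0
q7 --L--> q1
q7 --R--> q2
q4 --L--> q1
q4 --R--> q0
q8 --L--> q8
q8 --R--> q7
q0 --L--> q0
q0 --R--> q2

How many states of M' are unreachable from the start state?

No path from q2 leads to q4, q6; the other 7 states are all reachable.

2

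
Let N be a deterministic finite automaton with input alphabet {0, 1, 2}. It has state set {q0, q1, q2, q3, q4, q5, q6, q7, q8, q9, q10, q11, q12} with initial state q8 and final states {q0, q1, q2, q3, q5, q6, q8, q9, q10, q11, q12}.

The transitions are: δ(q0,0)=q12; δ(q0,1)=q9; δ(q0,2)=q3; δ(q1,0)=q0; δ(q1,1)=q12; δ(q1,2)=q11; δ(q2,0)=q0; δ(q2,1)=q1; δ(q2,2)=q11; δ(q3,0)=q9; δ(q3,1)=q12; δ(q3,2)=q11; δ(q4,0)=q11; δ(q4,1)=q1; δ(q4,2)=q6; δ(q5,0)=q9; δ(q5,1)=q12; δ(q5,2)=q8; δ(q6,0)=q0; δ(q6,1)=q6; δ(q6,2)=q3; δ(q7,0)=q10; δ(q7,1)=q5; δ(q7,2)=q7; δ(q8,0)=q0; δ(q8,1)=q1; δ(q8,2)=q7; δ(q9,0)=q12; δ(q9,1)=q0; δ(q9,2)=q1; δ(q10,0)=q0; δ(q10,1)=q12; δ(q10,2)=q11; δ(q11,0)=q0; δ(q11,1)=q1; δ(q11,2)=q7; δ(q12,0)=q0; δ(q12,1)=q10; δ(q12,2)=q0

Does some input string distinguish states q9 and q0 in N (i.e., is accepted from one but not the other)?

No

Reachable states from the start: {q0,q1,q3,q5,q7,q8,q9,q10,q11,q12}. Unreachable: {q2,q4,q6} — drop them.
Initial partition by acceptance: {q0,q1,q3,q5,q8,q9,q10,q11,q12} | {q7}.
Refine {q0,q1,q3,q5,q8,q9,q10,q11,q12} on symbol 2: members go to different blocks, giving {q0,q1,q3,q5,q9,q10,q12} and {q8,q11}.
Split {q0,q1,q3,q5,q9,q10,q12} by δ(·,2) → {q1,q3,q5,q10} and {q0,q9,q12}.
Split {q0,q9,q12} by δ(·,1) → {q0,q9} and {q12}.
No further refinement is possible. Final partition (5 blocks): {q1,q3,q5,q10} | {q7} | {q8,q11} | {q0,q9} | {q12}.
q9 and q0 lie in the same block of the stable partition, so they are equivalent — no string distinguishes them.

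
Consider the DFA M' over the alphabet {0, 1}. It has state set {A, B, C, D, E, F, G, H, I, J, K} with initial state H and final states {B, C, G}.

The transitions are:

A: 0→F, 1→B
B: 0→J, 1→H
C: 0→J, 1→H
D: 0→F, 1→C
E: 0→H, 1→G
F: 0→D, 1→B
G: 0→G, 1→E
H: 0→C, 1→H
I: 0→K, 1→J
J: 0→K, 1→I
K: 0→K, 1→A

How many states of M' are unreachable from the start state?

2

BFS from H reaches {A, B, C, D, F, H, I, J, K}; the 2 state(s) E, G are never visited.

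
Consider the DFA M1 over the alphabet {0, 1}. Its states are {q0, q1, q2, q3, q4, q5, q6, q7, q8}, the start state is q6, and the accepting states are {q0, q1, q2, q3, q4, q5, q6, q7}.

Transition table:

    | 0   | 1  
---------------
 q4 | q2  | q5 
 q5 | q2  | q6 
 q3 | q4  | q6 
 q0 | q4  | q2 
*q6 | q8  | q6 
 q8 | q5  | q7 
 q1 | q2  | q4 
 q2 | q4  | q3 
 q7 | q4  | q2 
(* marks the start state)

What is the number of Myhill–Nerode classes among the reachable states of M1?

Reachable states from the start: {q2,q3,q4,q5,q6,q7,q8}. Unreachable: {q0,q1} — drop them.
Initial partition by acceptance: {q2,q3,q4,q5,q6,q7} | {q8}.
On input 0, block {q2,q3,q4,q5,q6,q7} splits into {q2,q3,q4,q5,q7} and {q6}.
Refine {q2,q3,q4,q5,q7} on symbol 1: members go to different blocks, giving {q2,q4,q7} and {q3,q5}.
Split {q2,q4,q7} by δ(·,1) → {q2,q4} and {q7}.
Stable partition: {q2,q4} | {q8} | {q6} | {q3,q5} | {q7} — 5 equivalence classes.

5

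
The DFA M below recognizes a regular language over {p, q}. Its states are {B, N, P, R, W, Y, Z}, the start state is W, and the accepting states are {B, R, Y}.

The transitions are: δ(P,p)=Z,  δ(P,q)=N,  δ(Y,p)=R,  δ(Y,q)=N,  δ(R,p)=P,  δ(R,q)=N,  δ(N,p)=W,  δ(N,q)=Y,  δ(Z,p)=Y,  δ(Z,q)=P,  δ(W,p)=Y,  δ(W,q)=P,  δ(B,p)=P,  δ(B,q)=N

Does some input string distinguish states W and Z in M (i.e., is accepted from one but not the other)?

Reachable states from the start: {N,P,R,W,Y,Z}. Unreachable: {B} — drop them.
Start with accepting vs non-accepting: {R,Y} | {N,P,W,Z}.
On input p, block {R,Y} splits into {R} and {Y}.
Split {N,P,W,Z} by δ(·,p) → {W,Z} and {N,P}.
Refine {N,P} on symbol q: members go to different blocks, giving {N} and {P}.
The partition is now stable with 5 blocks: {R} | {W,Z} | {Y} | {N} | {P}.
W and Z lie in the same block of the stable partition, so they are equivalent — no string distinguishes them.

No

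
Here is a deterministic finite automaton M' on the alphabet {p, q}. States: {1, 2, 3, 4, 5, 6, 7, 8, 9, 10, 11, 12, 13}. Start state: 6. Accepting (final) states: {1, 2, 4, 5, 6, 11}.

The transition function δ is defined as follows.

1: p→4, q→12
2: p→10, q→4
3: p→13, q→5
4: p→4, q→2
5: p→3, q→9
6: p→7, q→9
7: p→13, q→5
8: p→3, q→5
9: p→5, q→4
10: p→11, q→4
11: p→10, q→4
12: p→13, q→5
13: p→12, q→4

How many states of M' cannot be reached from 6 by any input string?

Starting at 6 and following transitions, the reachable set is {2, 3, 4, 5, 6, 7, 9, 10, 11, 12, 13}. That leaves 1, 8 unreachable — 2 in total.

2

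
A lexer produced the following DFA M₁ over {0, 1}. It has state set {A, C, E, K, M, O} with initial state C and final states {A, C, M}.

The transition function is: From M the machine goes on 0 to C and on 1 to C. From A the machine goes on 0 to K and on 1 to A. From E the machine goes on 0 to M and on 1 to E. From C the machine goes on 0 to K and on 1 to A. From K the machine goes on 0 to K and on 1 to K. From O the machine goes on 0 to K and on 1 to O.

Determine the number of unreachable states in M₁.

3

BFS from C reaches {A, C, K}; the 3 state(s) E, M, O are never visited.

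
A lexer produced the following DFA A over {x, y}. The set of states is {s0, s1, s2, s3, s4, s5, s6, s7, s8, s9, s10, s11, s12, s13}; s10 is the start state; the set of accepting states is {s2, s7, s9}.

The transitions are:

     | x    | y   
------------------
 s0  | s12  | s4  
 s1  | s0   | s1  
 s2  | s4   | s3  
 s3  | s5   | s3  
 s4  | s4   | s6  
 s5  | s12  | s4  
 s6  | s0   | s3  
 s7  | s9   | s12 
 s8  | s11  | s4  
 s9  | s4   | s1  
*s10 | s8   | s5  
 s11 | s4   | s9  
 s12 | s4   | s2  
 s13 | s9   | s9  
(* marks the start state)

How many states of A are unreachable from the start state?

Starting at s10 and following transitions, the reachable set is {s0, s1, s2, s3, s4, s5, s6, s8, s9, s10, s11, s12}. That leaves s7, s13 unreachable — 2 in total.

2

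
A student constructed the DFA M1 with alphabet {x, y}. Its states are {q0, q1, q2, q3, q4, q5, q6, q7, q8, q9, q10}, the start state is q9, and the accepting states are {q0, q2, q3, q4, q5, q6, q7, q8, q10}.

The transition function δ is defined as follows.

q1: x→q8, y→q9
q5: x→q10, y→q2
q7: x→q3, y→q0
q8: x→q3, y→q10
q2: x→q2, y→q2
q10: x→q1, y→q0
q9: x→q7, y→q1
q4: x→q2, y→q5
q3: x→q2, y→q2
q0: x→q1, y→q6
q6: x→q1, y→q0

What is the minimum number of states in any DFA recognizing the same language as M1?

4

First remove the unreachable states {q4,q5}; 9 states remain.
Initial partition by acceptance: {q0,q2,q3,q6,q7,q8,q10} | {q1,q9}.
On input x, block {q0,q2,q3,q6,q7,q8,q10} splits into {q2,q3,q7,q8} and {q0,q6,q10}.
On input y, block {q2,q3,q7,q8} splits into {q2,q3} and {q7,q8}.
No further refinement is possible. Final partition (4 blocks): {q2,q3} | {q1,q9} | {q0,q6,q10} | {q7,q8}.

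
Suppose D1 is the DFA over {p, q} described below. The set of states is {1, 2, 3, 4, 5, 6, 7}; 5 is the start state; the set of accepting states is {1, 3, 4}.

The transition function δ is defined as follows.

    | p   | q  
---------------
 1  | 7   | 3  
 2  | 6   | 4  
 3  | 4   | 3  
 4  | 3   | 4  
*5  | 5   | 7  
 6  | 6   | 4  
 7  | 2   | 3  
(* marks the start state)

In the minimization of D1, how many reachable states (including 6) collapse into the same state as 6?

3

Reachable states from the start: {2,3,4,5,6,7}. Unreachable: {1} — drop them.
Start with accepting vs non-accepting: {3,4} | {2,5,6,7}.
On input q, block {2,5,6,7} splits into {2,6,7} and {5}.
Stable partition: {3,4} | {2,6,7} | {5} — 3 equivalence classes.
State 6 belongs to the block {2,6,7}, which has 3 states.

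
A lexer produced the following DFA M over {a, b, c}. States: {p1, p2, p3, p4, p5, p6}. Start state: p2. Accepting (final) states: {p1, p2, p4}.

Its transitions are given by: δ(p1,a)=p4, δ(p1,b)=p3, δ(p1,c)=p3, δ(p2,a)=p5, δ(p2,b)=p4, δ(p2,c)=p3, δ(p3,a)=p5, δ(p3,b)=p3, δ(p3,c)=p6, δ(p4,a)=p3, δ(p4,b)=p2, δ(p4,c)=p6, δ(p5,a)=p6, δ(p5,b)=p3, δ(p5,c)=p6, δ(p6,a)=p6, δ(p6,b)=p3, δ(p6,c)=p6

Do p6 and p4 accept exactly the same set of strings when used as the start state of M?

No

States {p1} cannot be reached from the start state, so discard them.
Initial partition by acceptance: {p2,p4} | {p3,p5,p6}.
Stable partition: {p2,p4} | {p3,p5,p6} — 2 equivalence classes.
p6 and p4 end up in different blocks, so they are distinguishable. For instance, the string 'ε' is accepted from only p4.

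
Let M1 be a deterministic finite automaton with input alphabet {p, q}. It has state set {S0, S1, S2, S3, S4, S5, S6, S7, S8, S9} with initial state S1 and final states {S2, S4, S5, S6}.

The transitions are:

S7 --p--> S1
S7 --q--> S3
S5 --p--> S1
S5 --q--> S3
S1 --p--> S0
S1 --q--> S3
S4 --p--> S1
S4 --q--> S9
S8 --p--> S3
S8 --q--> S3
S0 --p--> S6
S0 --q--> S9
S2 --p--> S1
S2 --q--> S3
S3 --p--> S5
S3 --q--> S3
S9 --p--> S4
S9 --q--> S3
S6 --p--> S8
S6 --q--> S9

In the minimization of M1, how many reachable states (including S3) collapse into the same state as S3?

Reachable states from the start: {S0,S1,S3,S4,S5,S6,S8,S9}. Unreachable: {S2,S7} — drop them.
Initial partition by acceptance: {S4,S5,S6} | {S0,S1,S3,S8,S9}.
Refine {S0,S1,S3,S8,S9} on symbol p: members go to different blocks, giving {S0,S3,S9} and {S1,S8}.
The partition is now stable with 3 blocks: {S4,S5,S6} | {S0,S3,S9} | {S1,S8}.
State S3 belongs to the block {S0,S3,S9}, which has 3 states.

3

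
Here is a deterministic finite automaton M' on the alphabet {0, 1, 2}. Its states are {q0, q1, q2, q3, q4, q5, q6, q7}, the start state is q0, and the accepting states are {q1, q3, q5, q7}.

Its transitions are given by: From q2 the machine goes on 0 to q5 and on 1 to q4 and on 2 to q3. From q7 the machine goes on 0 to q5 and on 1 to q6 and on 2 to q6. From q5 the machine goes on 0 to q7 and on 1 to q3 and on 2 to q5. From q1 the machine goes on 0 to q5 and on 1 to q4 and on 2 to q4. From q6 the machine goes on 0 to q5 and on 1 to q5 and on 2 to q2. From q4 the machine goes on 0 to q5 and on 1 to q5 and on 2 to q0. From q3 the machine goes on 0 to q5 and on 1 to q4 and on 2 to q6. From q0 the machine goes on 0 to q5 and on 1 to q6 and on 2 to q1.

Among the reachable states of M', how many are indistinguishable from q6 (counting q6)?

2

Every state is reachable, so we keep all 8.
P0 = {q1,q3,q5,q7} | {q0,q2,q4,q6}.
Refine {q1,q3,q5,q7} on symbol 1: members go to different blocks, giving {q1,q3,q7} and {q5}.
Refine {q0,q2,q4,q6} on symbol 1: members go to different blocks, giving {q0,q2} and {q4,q6}.
The partition is now stable with 4 blocks: {q1,q3,q7} | {q0,q2} | {q5} | {q4,q6}.
The equivalence class containing q6 is {q4,q6}, of size 2.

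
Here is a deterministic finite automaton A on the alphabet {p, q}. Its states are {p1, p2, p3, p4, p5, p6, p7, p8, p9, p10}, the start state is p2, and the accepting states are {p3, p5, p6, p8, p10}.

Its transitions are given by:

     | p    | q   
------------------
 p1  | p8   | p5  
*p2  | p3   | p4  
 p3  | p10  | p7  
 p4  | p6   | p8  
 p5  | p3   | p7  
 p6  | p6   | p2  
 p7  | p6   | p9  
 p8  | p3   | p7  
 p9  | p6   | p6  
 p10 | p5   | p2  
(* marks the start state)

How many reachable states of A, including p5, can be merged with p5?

States {p1} cannot be reached from the start state, so discard them.
Start with accepting vs non-accepting: {p3,p5,p6,p8,p10} | {p2,p4,p7,p9}.
Refine {p2,p4,p7,p9} on symbol q: members go to different blocks, giving {p2,p7} and {p4,p9}.
No further refinement is possible. Final partition (3 blocks): {p3,p5,p6,p8,p10} | {p2,p7} | {p4,p9}.
The equivalence class containing p5 is {p3,p5,p6,p8,p10}, of size 5.

5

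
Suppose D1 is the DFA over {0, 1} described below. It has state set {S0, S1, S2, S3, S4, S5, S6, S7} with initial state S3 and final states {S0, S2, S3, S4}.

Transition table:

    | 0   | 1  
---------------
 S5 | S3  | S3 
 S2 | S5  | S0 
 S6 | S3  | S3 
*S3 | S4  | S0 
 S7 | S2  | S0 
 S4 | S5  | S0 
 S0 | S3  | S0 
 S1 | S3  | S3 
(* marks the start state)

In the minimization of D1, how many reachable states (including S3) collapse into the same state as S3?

1

First remove the unreachable states {S1,S2,S6,S7}; 4 states remain.
Initial partition by acceptance: {S0,S3,S4} | {S5}.
Refine {S0,S3,S4} on symbol 0: members go to different blocks, giving {S0,S3} and {S4}.
Split {S0,S3} by δ(·,0) → {S0} and {S3}.
No further refinement is possible. Final partition (4 blocks): {S0} | {S5} | {S4} | {S3}.
The equivalence class containing S3 is {S3}, of size 1.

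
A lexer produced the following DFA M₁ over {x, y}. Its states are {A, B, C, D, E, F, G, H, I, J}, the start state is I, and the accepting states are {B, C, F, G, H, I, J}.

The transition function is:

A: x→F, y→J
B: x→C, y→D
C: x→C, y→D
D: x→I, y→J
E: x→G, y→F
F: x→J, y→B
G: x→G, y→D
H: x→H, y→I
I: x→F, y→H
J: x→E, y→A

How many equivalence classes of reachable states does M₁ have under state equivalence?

8

All states are reachable from the start state.
Start with accepting vs non-accepting: {B,C,F,G,H,I,J} | {A,D,E}.
Split {B,C,F,G,H,I,J} by δ(·,x) → {B,C,F,G,H,I} and {J}.
Split {B,C,F,G,H,I} by δ(·,x) → {B,C,G,H,I} and {F}.
Refine {B,C,G,H,I} on symbol x: members go to different blocks, giving {B,C,G,H} and {I}.
Split {B,C,G,H} by δ(·,y) → {B,C,G} and {H}.
Refine {A,D,E} on symbol x: members go to different blocks, giving {A} and {D} and {E}.
The partition is now stable with 8 blocks: {B,C,G} | {A} | {J} | {F} | {I} | {H} | {D} | {E}.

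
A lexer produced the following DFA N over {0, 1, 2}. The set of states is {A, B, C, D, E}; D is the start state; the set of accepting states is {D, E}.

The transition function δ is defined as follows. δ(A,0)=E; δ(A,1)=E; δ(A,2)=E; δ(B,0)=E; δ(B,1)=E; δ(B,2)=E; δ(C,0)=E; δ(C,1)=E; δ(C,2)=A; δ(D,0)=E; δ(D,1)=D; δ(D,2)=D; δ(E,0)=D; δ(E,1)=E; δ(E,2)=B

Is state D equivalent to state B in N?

No

States {A,C} cannot be reached from the start state, so discard them.
P0 = {D,E} | {B}.
On input 2, block {D,E} splits into {D} and {E}.
No further refinement is possible. Final partition (3 blocks): {D} | {B} | {E}.
D and B end up in different blocks, so they are distinguishable. For instance, the string 'ε' is accepted from only D.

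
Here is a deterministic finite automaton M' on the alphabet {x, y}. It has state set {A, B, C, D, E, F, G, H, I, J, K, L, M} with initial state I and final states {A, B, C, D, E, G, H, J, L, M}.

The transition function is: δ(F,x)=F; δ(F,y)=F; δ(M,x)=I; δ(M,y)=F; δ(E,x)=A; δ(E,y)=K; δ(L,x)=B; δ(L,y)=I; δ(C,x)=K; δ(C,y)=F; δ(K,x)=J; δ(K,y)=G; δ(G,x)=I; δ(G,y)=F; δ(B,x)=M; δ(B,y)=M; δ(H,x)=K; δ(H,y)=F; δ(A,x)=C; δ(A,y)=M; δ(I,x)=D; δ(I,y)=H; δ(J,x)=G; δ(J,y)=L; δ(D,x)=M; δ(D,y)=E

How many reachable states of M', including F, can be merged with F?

Initial partition by acceptance: {A,B,C,D,E,G,H,J,L,M} | {F,I,K}.
Refine {A,B,C,D,E,G,H,J,L,M} on symbol x: members go to different blocks, giving {A,B,D,E,J,L} and {C,G,H,M}.
On input x, block {A,B,D,E,J,L} splits into {A,B,D,J} and {E,L}.
Refine {A,B,D,J} on symbol y: members go to different blocks, giving {A,B} and {D,J}.
On input x, block {F,I,K} splits into {I,K} and {F}.
No further refinement is possible. Final partition (6 blocks): {A,B} | {I,K} | {C,G,H,M} | {E,L} | {D,J} | {F}.
The equivalence class containing F is {F}, of size 1.

1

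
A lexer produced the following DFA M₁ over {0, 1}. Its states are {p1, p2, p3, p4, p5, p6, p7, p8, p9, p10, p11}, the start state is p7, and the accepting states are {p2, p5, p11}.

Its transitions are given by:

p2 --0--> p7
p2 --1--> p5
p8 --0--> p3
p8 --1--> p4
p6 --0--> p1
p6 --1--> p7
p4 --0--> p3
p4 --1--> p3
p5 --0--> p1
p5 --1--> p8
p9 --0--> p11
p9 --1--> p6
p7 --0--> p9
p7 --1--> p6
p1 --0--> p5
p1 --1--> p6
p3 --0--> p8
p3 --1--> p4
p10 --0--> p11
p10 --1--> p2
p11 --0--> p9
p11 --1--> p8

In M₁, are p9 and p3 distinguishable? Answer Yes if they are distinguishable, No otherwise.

States {p2,p10} cannot be reached from the start state, so discard them.
Initial partition by acceptance: {p5,p11} | {p1,p3,p4,p6,p7,p8,p9}.
On input 0, block {p1,p3,p4,p6,p7,p8,p9} splits into {p3,p4,p6,p7,p8} and {p1,p9}.
Refine {p3,p4,p6,p7,p8} on symbol 0: members go to different blocks, giving {p3,p4,p8} and {p6,p7}.
No further refinement is possible. Final partition (4 blocks): {p5,p11} | {p3,p4,p8} | {p1,p9} | {p6,p7}.
p9 and p3 end up in different blocks, so they are distinguishable. For instance, the string '0' is accepted from only p9.

Yes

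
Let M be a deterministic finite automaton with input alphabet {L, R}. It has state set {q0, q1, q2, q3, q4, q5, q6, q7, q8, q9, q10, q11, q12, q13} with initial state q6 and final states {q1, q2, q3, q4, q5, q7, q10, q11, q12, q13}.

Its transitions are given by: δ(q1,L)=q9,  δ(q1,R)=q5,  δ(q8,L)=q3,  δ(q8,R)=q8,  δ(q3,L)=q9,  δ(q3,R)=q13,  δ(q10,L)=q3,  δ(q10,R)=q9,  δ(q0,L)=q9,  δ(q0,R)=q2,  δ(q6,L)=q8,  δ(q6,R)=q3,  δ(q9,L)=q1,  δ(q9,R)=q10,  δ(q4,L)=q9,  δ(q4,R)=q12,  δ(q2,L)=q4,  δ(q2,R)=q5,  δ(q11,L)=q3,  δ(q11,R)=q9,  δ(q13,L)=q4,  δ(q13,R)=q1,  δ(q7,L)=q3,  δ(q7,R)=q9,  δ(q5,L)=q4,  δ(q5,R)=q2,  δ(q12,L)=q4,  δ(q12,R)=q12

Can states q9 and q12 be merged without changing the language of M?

Reachable states from the start: {q1,q2,q3,q4,q5,q6,q8,q9,q10,q12,q13}. Unreachable: {q0,q7,q11} — drop them.
Start with accepting vs non-accepting: {q1,q2,q3,q4,q5,q10,q12,q13} | {q6,q8,q9}.
On input L, block {q1,q2,q3,q4,q5,q10,q12,q13} splits into {q2,q5,q10,q12,q13} and {q1,q3,q4}.
Refine {q2,q5,q10,q12,q13} on symbol R: members go to different blocks, giving {q2,q5,q12} and {q10} and {q13}.
On input L, block {q6,q8,q9} splits into {q8,q9} and {q6}.
Refine {q8,q9} on symbol R: members go to different blocks, giving {q8} and {q9}.
On input R, block {q1,q3,q4} splits into {q1,q4} and {q3}.
No further refinement is possible. Final partition (8 blocks): {q2,q5,q12} | {q8} | {q1,q4} | {q10} | {q13} | {q6} | {q9} | {q3}.
q9 and q12 end up in different blocks, so they are distinguishable. For instance, the string 'ε' is accepted from only q12.

No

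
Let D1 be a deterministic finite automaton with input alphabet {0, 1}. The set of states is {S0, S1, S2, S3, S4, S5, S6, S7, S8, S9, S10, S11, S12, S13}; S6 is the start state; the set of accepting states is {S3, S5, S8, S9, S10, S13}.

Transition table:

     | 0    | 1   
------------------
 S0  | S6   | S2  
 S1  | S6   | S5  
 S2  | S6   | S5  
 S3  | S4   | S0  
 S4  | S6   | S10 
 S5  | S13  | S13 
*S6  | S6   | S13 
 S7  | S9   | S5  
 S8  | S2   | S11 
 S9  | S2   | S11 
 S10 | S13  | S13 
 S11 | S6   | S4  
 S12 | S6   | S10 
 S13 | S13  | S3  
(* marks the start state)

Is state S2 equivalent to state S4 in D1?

Yes

Reachable states from the start: {S0,S2,S3,S4,S5,S6,S10,S13}. Unreachable: {S1,S7,S8,S9,S11,S12} — drop them.
Initial partition by acceptance: {S3,S5,S10,S13} | {S0,S2,S4,S6}.
Refine {S3,S5,S10,S13} on symbol 0: members go to different blocks, giving {S5,S10,S13} and {S3}.
Split {S5,S10,S13} by δ(·,1) → {S5,S10} and {S13}.
Split {S0,S2,S4,S6} by δ(·,1) → {S2,S4} and {S0} and {S6}.
The partition is now stable with 6 blocks: {S5,S10} | {S2,S4} | {S3} | {S13} | {S0} | {S6}.
S2 and S4 lie in the same block of the stable partition, so they are equivalent — no string distinguishes them.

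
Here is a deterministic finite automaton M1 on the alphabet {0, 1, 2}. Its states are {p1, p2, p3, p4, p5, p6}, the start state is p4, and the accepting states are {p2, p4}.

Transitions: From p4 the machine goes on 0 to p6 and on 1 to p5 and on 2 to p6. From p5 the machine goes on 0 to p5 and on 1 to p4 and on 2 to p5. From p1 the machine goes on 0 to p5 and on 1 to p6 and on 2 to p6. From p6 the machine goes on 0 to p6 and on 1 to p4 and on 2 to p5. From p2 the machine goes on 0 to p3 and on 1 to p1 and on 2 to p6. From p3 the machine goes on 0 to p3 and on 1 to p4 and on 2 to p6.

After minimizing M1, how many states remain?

2

Reachable states from the start: {p4,p5,p6}. Unreachable: {p1,p2,p3} — drop them.
Start with accepting vs non-accepting: {p4} | {p5,p6}.
No further refinement is possible. Final partition (2 blocks): {p4} | {p5,p6}.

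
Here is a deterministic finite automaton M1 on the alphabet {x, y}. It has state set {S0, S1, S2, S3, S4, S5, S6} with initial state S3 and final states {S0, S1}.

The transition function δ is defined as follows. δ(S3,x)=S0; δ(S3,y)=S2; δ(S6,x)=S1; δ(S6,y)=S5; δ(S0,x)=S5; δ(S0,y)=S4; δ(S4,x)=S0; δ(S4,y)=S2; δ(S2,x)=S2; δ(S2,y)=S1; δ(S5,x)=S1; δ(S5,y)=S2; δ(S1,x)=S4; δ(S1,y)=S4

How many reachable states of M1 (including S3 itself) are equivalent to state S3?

States {S6} cannot be reached from the start state, so discard them.
Start with accepting vs non-accepting: {S0,S1} | {S2,S3,S4,S5}.
Refine {S2,S3,S4,S5} on symbol x: members go to different blocks, giving {S3,S4,S5} and {S2}.
Stable partition: {S0,S1} | {S3,S4,S5} | {S2} — 3 equivalence classes.
State S3 belongs to the block {S3,S4,S5}, which has 3 states.

3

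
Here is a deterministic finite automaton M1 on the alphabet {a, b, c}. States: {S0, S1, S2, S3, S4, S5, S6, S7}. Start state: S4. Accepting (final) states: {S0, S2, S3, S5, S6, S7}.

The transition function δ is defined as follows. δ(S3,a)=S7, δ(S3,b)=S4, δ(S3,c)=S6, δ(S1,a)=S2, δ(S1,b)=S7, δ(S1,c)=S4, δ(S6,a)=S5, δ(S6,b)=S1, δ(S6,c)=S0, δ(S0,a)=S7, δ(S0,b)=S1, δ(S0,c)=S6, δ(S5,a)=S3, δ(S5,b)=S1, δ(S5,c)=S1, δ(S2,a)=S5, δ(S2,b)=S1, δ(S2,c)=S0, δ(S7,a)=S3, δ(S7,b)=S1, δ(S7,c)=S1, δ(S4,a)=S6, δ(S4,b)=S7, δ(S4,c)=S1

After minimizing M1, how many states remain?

3

Every state is reachable, so we keep all 8.
P0 = {S0,S2,S3,S5,S6,S7} | {S1,S4}.
Split {S0,S2,S3,S5,S6,S7} by δ(·,c) → {S0,S2,S3,S6} and {S5,S7}.
The partition is now stable with 3 blocks: {S0,S2,S3,S6} | {S1,S4} | {S5,S7}.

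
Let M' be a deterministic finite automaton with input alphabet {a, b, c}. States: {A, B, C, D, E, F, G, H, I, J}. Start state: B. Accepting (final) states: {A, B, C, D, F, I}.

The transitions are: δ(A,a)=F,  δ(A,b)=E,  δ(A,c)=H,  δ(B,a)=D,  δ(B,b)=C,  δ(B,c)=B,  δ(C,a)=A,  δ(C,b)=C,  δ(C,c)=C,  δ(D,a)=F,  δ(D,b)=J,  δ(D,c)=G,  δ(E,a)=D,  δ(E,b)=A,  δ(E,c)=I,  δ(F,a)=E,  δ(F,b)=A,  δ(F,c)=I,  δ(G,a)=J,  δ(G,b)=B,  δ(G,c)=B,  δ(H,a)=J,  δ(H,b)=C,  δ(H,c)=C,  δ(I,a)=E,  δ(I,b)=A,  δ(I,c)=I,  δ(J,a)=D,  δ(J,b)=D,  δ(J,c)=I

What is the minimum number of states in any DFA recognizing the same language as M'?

5

Every state is reachable, so we keep all 10.
Initial partition by acceptance: {A,B,C,D,F,I} | {E,G,H,J}.
On input a, block {A,B,C,D,F,I} splits into {A,B,C,D} and {F,I}.
On input a, block {A,B,C,D} splits into {A,D} and {B,C}.
Refine {E,G,H,J} on symbol a: members go to different blocks, giving {E,J} and {G,H}.
The partition is now stable with 5 blocks: {A,D} | {E,J} | {F,I} | {B,C} | {G,H}.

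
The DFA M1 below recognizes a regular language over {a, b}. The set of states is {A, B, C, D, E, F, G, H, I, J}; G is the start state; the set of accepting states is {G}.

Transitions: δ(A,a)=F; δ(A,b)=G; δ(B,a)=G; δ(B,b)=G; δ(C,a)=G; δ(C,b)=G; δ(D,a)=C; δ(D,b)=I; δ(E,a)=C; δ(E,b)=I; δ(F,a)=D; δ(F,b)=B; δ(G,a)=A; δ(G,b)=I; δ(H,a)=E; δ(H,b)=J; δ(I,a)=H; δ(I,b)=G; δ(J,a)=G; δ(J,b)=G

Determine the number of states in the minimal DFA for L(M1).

All states are reachable from the start state.
Start with accepting vs non-accepting: {G} | {A,B,C,D,E,F,H,I,J}.
Refine {A,B,C,D,E,F,H,I,J} on symbol a: members go to different blocks, giving {A,D,E,F,H,I} and {B,C,J}.
Split {A,D,E,F,H,I} by δ(·,a) → {A,F,H,I} and {D,E}.
On input a, block {A,F,H,I} splits into {A,I} and {F,H}.
The partition is now stable with 5 blocks: {G} | {A,I} | {B,C,J} | {D,E} | {F,H}.

5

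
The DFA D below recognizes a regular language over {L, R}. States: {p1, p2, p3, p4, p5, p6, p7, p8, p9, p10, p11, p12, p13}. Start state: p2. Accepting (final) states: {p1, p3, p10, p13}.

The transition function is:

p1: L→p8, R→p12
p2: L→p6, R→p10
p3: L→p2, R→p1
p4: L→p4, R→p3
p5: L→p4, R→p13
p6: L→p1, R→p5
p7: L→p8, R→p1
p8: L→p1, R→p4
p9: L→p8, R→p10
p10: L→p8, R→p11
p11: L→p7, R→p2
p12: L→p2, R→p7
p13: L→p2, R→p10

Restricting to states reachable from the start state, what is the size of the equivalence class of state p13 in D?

Reachable states from the start: {p1,p2,p3,p4,p5,p6,p7,p8,p10,p11,p12,p13}. Unreachable: {p9} — drop them.
Initial partition by acceptance: {p1,p3,p10,p13} | {p2,p4,p5,p6,p7,p8,p11,p12}.
Split {p1,p3,p10,p13} by δ(·,R) → {p1,p10} and {p3,p13}.
Split {p2,p4,p5,p6,p7,p8,p11,p12} by δ(·,L) → {p2,p4,p5,p7,p11,p12} and {p6,p8}.
Refine {p2,p4,p5,p7,p11,p12} on symbol L: members go to different blocks, giving {p4,p5,p11,p12} and {p2,p7}.
Refine {p4,p5,p11,p12} on symbol L: members go to different blocks, giving {p4,p5} and {p11,p12}.
Stable partition: {p1,p10} | {p4,p5} | {p3,p13} | {p6,p8} | {p2,p7} | {p11,p12} — 6 equivalence classes.
The equivalence class containing p13 is {p3,p13}, of size 2.

2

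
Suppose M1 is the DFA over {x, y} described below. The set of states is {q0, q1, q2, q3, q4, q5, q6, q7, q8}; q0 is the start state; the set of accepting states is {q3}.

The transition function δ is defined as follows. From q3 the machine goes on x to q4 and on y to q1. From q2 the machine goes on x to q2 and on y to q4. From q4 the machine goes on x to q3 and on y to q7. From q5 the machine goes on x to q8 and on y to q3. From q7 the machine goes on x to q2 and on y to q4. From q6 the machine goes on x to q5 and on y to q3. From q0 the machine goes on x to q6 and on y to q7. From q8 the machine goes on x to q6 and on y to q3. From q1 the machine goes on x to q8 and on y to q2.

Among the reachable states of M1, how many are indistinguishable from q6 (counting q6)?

Initial partition by acceptance: {q3} | {q0,q1,q2,q4,q5,q6,q7,q8}.
On input x, block {q0,q1,q2,q4,q5,q6,q7,q8} splits into {q0,q1,q2,q5,q6,q7,q8} and {q4}.
Split {q0,q1,q2,q5,q6,q7,q8} by δ(·,y) → {q5,q6,q8} and {q0,q1} and {q2,q7}.
The partition is now stable with 5 blocks: {q3} | {q5,q6,q8} | {q4} | {q0,q1} | {q2,q7}.
The equivalence class containing q6 is {q5,q6,q8}, of size 3.

3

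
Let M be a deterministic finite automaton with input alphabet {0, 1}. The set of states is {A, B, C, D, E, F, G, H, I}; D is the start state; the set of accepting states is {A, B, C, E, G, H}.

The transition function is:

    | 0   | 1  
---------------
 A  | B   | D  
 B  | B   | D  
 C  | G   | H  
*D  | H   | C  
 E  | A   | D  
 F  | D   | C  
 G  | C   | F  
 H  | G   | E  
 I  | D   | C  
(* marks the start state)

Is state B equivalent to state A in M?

Reachable states from the start: {A,B,C,D,E,F,G,H}. Unreachable: {I} — drop them.
P0 = {A,B,C,E,G,H} | {D,F}.
Refine {A,B,C,E,G,H} on symbol 1: members go to different blocks, giving {A,B,E,G} and {C,H}.
Refine {A,B,E,G} on symbol 0: members go to different blocks, giving {A,B,E} and {G}.
On input 0, block {D,F} splits into {D} and {F}.
Split {C,H} by δ(·,1) → {C} and {H}.
No further refinement is possible. Final partition (6 blocks): {A,B,E} | {D} | {C} | {G} | {F} | {H}.
B and A lie in the same block of the stable partition, so they are equivalent — no string distinguishes them.

Yes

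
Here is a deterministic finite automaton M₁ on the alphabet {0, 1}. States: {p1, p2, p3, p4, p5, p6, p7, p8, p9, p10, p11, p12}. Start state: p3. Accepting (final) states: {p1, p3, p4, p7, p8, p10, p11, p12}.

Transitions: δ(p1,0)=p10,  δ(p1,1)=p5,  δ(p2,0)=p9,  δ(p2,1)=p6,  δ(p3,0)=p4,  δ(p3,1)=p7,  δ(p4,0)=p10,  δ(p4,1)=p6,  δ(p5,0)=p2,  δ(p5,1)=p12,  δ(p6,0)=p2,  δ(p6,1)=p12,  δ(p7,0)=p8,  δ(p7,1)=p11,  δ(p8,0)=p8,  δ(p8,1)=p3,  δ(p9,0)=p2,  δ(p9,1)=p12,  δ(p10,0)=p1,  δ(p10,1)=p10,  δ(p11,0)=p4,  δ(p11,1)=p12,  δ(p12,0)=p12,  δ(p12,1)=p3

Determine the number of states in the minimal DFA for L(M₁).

Every state is reachable, so we keep all 12.
Start with accepting vs non-accepting: {p1,p3,p4,p7,p8,p10,p11,p12} | {p2,p5,p6,p9}.
Split {p1,p3,p4,p7,p8,p10,p11,p12} by δ(·,1) → {p3,p7,p8,p10,p11,p12} and {p1,p4}.
Refine {p3,p7,p8,p10,p11,p12} on symbol 0: members go to different blocks, giving {p3,p10,p11} and {p7,p8,p12}.
On input 1, block {p3,p10,p11} splits into {p3,p11} and {p10}.
Split {p2,p5,p6,p9} by δ(·,1) → {p5,p6,p9} and {p2}.
Stable partition: {p3,p11} | {p5,p6,p9} | {p1,p4} | {p7,p8,p12} | {p10} | {p2} — 6 equivalence classes.

6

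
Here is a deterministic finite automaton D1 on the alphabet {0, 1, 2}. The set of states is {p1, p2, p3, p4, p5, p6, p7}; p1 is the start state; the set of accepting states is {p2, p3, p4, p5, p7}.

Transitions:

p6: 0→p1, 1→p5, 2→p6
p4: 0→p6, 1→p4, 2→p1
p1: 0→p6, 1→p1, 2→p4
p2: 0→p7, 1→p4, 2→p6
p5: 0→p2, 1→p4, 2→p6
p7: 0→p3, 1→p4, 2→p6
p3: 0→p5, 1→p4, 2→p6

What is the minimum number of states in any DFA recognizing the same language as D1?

Initial partition by acceptance: {p2,p3,p4,p5,p7} | {p1,p6}.
Refine {p2,p3,p4,p5,p7} on symbol 0: members go to different blocks, giving {p2,p3,p5,p7} and {p4}.
Refine {p1,p6} on symbol 1: members go to different blocks, giving {p1} and {p6}.
The partition is now stable with 4 blocks: {p2,p3,p5,p7} | {p1} | {p4} | {p6}.

4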